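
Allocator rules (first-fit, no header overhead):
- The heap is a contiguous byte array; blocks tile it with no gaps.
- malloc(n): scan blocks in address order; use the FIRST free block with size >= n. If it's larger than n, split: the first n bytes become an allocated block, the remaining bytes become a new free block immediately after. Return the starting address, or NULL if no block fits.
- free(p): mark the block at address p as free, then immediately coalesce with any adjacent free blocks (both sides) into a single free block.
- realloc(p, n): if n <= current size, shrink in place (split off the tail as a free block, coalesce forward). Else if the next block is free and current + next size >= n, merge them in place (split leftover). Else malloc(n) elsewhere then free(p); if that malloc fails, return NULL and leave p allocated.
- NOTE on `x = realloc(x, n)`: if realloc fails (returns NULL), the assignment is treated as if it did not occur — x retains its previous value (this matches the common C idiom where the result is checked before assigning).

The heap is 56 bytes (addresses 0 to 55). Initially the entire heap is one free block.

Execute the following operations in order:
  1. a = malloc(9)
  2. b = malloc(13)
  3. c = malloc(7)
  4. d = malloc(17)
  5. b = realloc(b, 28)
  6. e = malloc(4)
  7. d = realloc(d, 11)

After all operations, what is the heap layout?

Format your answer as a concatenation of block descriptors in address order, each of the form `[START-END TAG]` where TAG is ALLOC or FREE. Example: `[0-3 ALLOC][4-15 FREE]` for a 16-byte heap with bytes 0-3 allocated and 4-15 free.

Answer: [0-8 ALLOC][9-21 ALLOC][22-28 ALLOC][29-39 ALLOC][40-45 FREE][46-49 ALLOC][50-55 FREE]

Derivation:
Op 1: a = malloc(9) -> a = 0; heap: [0-8 ALLOC][9-55 FREE]
Op 2: b = malloc(13) -> b = 9; heap: [0-8 ALLOC][9-21 ALLOC][22-55 FREE]
Op 3: c = malloc(7) -> c = 22; heap: [0-8 ALLOC][9-21 ALLOC][22-28 ALLOC][29-55 FREE]
Op 4: d = malloc(17) -> d = 29; heap: [0-8 ALLOC][9-21 ALLOC][22-28 ALLOC][29-45 ALLOC][46-55 FREE]
Op 5: b = realloc(b, 28) -> NULL (b unchanged); heap: [0-8 ALLOC][9-21 ALLOC][22-28 ALLOC][29-45 ALLOC][46-55 FREE]
Op 6: e = malloc(4) -> e = 46; heap: [0-8 ALLOC][9-21 ALLOC][22-28 ALLOC][29-45 ALLOC][46-49 ALLOC][50-55 FREE]
Op 7: d = realloc(d, 11) -> d = 29; heap: [0-8 ALLOC][9-21 ALLOC][22-28 ALLOC][29-39 ALLOC][40-45 FREE][46-49 ALLOC][50-55 FREE]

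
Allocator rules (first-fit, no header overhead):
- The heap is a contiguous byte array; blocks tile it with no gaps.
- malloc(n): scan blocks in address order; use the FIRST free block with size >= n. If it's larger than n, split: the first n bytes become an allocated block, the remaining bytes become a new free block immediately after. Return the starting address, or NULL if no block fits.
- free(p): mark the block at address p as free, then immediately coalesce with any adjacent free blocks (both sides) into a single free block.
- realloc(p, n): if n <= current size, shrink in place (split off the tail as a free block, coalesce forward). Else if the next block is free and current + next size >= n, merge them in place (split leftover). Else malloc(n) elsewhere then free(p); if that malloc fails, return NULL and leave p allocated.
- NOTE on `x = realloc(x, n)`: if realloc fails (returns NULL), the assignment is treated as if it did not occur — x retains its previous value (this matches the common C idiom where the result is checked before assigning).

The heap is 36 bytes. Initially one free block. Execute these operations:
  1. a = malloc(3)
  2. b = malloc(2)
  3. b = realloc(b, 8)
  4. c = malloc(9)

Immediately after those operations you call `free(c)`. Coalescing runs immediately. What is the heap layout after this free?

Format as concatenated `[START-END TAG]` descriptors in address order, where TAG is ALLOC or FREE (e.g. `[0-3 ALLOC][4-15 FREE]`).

Op 1: a = malloc(3) -> a = 0; heap: [0-2 ALLOC][3-35 FREE]
Op 2: b = malloc(2) -> b = 3; heap: [0-2 ALLOC][3-4 ALLOC][5-35 FREE]
Op 3: b = realloc(b, 8) -> b = 3; heap: [0-2 ALLOC][3-10 ALLOC][11-35 FREE]
Op 4: c = malloc(9) -> c = 11; heap: [0-2 ALLOC][3-10 ALLOC][11-19 ALLOC][20-35 FREE]
free(c): c = 11 -> block [11-19 ALLOC]; mark free, coalesce with adjacent free neighbors -> [0-2 ALLOC][3-10 ALLOC][11-35 FREE]

Answer: [0-2 ALLOC][3-10 ALLOC][11-35 FREE]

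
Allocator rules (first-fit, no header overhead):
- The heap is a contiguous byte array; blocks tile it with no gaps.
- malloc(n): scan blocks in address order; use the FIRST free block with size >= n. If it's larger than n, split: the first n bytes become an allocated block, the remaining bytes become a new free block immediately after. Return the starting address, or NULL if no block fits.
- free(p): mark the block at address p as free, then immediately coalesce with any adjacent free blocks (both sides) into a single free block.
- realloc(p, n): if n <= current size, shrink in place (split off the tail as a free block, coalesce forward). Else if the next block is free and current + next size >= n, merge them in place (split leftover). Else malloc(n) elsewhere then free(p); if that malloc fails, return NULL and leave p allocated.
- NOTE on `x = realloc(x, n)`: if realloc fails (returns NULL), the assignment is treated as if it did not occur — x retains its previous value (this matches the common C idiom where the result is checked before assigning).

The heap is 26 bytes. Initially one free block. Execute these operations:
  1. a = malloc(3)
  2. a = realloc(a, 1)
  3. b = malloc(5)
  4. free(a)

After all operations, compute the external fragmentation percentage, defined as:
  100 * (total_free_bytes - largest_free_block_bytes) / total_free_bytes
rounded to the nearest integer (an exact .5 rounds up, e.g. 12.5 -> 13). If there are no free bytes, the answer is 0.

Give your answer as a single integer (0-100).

Op 1: a = malloc(3) -> a = 0; heap: [0-2 ALLOC][3-25 FREE]
Op 2: a = realloc(a, 1) -> a = 0; heap: [0-0 ALLOC][1-25 FREE]
Op 3: b = malloc(5) -> b = 1; heap: [0-0 ALLOC][1-5 ALLOC][6-25 FREE]
Op 4: free(a) -> (freed a); heap: [0-0 FREE][1-5 ALLOC][6-25 FREE]
Free blocks: [1 20] total_free=21 largest=20 -> 100*(21-20)/21 = 100/21 ≈ 4.762 -> rounds to 5

Answer: 5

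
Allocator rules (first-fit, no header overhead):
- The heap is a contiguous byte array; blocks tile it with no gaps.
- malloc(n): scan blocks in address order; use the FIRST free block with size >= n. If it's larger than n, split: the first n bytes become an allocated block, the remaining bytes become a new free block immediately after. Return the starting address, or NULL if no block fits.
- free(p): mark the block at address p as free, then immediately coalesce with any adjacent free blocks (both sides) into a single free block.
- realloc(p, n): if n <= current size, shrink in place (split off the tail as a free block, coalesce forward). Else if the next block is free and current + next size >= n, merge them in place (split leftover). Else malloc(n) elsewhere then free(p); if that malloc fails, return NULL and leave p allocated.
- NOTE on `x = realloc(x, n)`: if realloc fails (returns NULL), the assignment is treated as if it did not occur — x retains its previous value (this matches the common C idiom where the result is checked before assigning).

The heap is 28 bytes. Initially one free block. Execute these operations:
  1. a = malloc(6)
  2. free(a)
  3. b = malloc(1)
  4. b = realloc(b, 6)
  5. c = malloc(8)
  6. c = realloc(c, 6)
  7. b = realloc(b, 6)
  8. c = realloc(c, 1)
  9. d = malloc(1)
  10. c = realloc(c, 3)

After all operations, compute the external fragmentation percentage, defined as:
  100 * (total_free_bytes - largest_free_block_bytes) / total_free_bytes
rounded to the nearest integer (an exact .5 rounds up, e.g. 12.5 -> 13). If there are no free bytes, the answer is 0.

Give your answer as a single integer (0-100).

Answer: 6

Derivation:
Op 1: a = malloc(6) -> a = 0; heap: [0-5 ALLOC][6-27 FREE]
Op 2: free(a) -> (freed a); heap: [0-27 FREE]
Op 3: b = malloc(1) -> b = 0; heap: [0-0 ALLOC][1-27 FREE]
Op 4: b = realloc(b, 6) -> b = 0; heap: [0-5 ALLOC][6-27 FREE]
Op 5: c = malloc(8) -> c = 6; heap: [0-5 ALLOC][6-13 ALLOC][14-27 FREE]
Op 6: c = realloc(c, 6) -> c = 6; heap: [0-5 ALLOC][6-11 ALLOC][12-27 FREE]
Op 7: b = realloc(b, 6) -> b = 0; heap: [0-5 ALLOC][6-11 ALLOC][12-27 FREE]
Op 8: c = realloc(c, 1) -> c = 6; heap: [0-5 ALLOC][6-6 ALLOC][7-27 FREE]
Op 9: d = malloc(1) -> d = 7; heap: [0-5 ALLOC][6-6 ALLOC][7-7 ALLOC][8-27 FREE]
Op 10: c = realloc(c, 3) -> c = 8; heap: [0-5 ALLOC][6-6 FREE][7-7 ALLOC][8-10 ALLOC][11-27 FREE]
Free blocks: [1 17] total_free=18 largest=17 -> 100*(18-17)/18 = 100/18 ≈ 5.556 -> rounds to 6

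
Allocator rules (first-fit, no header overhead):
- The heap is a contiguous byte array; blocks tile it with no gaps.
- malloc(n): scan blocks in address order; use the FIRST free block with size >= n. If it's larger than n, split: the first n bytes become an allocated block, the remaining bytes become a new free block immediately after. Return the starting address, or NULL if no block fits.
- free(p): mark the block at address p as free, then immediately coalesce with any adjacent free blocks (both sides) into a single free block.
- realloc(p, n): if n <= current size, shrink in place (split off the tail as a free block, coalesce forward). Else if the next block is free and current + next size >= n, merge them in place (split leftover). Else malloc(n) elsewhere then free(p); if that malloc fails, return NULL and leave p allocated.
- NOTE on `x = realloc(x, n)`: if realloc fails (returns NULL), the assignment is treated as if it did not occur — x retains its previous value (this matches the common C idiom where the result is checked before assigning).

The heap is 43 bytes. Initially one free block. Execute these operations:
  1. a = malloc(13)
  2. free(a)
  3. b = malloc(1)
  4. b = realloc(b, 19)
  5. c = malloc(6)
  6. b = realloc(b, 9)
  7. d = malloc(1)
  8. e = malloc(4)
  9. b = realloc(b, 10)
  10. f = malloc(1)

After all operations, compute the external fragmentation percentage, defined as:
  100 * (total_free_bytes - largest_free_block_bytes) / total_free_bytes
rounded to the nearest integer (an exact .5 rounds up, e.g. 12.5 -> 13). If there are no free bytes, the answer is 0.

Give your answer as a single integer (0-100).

Op 1: a = malloc(13) -> a = 0; heap: [0-12 ALLOC][13-42 FREE]
Op 2: free(a) -> (freed a); heap: [0-42 FREE]
Op 3: b = malloc(1) -> b = 0; heap: [0-0 ALLOC][1-42 FREE]
Op 4: b = realloc(b, 19) -> b = 0; heap: [0-18 ALLOC][19-42 FREE]
Op 5: c = malloc(6) -> c = 19; heap: [0-18 ALLOC][19-24 ALLOC][25-42 FREE]
Op 6: b = realloc(b, 9) -> b = 0; heap: [0-8 ALLOC][9-18 FREE][19-24 ALLOC][25-42 FREE]
Op 7: d = malloc(1) -> d = 9; heap: [0-8 ALLOC][9-9 ALLOC][10-18 FREE][19-24 ALLOC][25-42 FREE]
Op 8: e = malloc(4) -> e = 10; heap: [0-8 ALLOC][9-9 ALLOC][10-13 ALLOC][14-18 FREE][19-24 ALLOC][25-42 FREE]
Op 9: b = realloc(b, 10) -> b = 25; heap: [0-8 FREE][9-9 ALLOC][10-13 ALLOC][14-18 FREE][19-24 ALLOC][25-34 ALLOC][35-42 FREE]
Op 10: f = malloc(1) -> f = 0; heap: [0-0 ALLOC][1-8 FREE][9-9 ALLOC][10-13 ALLOC][14-18 FREE][19-24 ALLOC][25-34 ALLOC][35-42 FREE]
Free blocks: [8 5 8] total_free=21 largest=8 -> 100*(21-8)/21 = 1300/21 ≈ 61.905 -> rounds to 62

Answer: 62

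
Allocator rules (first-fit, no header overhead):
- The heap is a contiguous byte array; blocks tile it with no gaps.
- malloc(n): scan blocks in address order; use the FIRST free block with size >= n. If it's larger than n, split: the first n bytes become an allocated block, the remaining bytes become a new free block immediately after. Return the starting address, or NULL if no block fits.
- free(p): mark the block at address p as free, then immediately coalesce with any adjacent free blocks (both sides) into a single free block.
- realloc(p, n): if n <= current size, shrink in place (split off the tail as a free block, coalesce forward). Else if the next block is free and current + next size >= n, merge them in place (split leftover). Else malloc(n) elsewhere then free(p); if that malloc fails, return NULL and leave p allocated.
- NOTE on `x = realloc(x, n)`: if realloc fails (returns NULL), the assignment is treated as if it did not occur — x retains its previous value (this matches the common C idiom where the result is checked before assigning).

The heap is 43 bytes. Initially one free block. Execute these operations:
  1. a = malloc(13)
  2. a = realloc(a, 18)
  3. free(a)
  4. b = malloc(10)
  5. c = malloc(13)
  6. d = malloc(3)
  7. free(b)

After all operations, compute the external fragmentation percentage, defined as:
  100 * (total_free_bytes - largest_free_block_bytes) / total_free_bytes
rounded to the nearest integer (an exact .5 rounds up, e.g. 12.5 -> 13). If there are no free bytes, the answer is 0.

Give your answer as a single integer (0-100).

Answer: 37

Derivation:
Op 1: a = malloc(13) -> a = 0; heap: [0-12 ALLOC][13-42 FREE]
Op 2: a = realloc(a, 18) -> a = 0; heap: [0-17 ALLOC][18-42 FREE]
Op 3: free(a) -> (freed a); heap: [0-42 FREE]
Op 4: b = malloc(10) -> b = 0; heap: [0-9 ALLOC][10-42 FREE]
Op 5: c = malloc(13) -> c = 10; heap: [0-9 ALLOC][10-22 ALLOC][23-42 FREE]
Op 6: d = malloc(3) -> d = 23; heap: [0-9 ALLOC][10-22 ALLOC][23-25 ALLOC][26-42 FREE]
Op 7: free(b) -> (freed b); heap: [0-9 FREE][10-22 ALLOC][23-25 ALLOC][26-42 FREE]
Free blocks: [10 17] total_free=27 largest=17 -> 100*(27-17)/27 = 1000/27 ≈ 37.037 -> rounds to 37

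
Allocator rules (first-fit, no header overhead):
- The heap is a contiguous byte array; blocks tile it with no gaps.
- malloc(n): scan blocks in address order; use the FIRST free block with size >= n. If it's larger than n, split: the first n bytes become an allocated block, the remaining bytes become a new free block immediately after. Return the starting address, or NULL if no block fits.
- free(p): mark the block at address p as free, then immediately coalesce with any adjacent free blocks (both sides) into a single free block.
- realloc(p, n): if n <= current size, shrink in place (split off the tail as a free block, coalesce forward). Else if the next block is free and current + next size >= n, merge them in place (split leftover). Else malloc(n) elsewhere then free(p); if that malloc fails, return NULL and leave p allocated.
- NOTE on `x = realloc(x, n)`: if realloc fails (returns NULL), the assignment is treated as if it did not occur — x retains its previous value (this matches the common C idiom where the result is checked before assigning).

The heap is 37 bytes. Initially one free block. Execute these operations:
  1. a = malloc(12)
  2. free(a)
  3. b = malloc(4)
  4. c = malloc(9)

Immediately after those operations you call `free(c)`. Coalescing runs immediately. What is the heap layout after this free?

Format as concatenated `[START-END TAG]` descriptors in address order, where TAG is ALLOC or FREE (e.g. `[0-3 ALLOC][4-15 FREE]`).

Op 1: a = malloc(12) -> a = 0; heap: [0-11 ALLOC][12-36 FREE]
Op 2: free(a) -> (freed a); heap: [0-36 FREE]
Op 3: b = malloc(4) -> b = 0; heap: [0-3 ALLOC][4-36 FREE]
Op 4: c = malloc(9) -> c = 4; heap: [0-3 ALLOC][4-12 ALLOC][13-36 FREE]
free(c): c = 4 -> block [4-12 ALLOC]; mark free, coalesce with adjacent free neighbors -> [0-3 ALLOC][4-36 FREE]

Answer: [0-3 ALLOC][4-36 FREE]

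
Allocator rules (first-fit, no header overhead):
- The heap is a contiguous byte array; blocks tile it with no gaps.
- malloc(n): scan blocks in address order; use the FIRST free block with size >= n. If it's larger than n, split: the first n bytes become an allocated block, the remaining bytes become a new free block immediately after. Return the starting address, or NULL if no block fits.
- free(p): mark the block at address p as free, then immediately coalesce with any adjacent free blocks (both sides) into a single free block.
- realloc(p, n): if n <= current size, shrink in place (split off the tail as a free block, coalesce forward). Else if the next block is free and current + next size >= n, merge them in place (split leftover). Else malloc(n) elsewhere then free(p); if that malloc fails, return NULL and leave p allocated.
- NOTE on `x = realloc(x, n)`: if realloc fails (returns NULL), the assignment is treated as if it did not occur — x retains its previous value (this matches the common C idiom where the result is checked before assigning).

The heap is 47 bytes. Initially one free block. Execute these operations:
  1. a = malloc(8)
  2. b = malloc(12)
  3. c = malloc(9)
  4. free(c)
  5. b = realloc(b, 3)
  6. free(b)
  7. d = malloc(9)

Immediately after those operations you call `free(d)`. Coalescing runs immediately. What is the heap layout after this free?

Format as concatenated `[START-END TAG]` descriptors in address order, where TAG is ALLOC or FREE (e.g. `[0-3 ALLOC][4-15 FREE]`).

Op 1: a = malloc(8) -> a = 0; heap: [0-7 ALLOC][8-46 FREE]
Op 2: b = malloc(12) -> b = 8; heap: [0-7 ALLOC][8-19 ALLOC][20-46 FREE]
Op 3: c = malloc(9) -> c = 20; heap: [0-7 ALLOC][8-19 ALLOC][20-28 ALLOC][29-46 FREE]
Op 4: free(c) -> (freed c); heap: [0-7 ALLOC][8-19 ALLOC][20-46 FREE]
Op 5: b = realloc(b, 3) -> b = 8; heap: [0-7 ALLOC][8-10 ALLOC][11-46 FREE]
Op 6: free(b) -> (freed b); heap: [0-7 ALLOC][8-46 FREE]
Op 7: d = malloc(9) -> d = 8; heap: [0-7 ALLOC][8-16 ALLOC][17-46 FREE]
free(d): d = 8 -> block [8-16 ALLOC]; mark free, coalesce with adjacent free neighbors -> [0-7 ALLOC][8-46 FREE]

Answer: [0-7 ALLOC][8-46 FREE]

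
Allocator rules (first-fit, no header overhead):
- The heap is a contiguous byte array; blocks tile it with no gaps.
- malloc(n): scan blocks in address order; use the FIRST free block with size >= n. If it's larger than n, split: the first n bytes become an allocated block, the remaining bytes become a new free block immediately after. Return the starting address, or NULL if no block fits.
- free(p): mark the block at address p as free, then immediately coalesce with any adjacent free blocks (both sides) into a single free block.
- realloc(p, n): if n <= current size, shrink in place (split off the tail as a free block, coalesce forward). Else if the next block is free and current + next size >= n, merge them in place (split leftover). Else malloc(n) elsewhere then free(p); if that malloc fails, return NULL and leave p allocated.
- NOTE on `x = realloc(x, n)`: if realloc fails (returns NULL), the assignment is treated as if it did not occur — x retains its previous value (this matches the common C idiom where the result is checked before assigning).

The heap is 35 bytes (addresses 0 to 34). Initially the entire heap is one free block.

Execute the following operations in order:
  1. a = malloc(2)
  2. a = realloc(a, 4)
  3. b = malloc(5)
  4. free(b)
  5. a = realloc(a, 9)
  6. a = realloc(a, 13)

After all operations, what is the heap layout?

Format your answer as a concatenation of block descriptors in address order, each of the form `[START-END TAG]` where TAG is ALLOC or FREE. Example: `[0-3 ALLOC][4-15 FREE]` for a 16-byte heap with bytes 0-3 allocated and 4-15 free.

Answer: [0-12 ALLOC][13-34 FREE]

Derivation:
Op 1: a = malloc(2) -> a = 0; heap: [0-1 ALLOC][2-34 FREE]
Op 2: a = realloc(a, 4) -> a = 0; heap: [0-3 ALLOC][4-34 FREE]
Op 3: b = malloc(5) -> b = 4; heap: [0-3 ALLOC][4-8 ALLOC][9-34 FREE]
Op 4: free(b) -> (freed b); heap: [0-3 ALLOC][4-34 FREE]
Op 5: a = realloc(a, 9) -> a = 0; heap: [0-8 ALLOC][9-34 FREE]
Op 6: a = realloc(a, 13) -> a = 0; heap: [0-12 ALLOC][13-34 FREE]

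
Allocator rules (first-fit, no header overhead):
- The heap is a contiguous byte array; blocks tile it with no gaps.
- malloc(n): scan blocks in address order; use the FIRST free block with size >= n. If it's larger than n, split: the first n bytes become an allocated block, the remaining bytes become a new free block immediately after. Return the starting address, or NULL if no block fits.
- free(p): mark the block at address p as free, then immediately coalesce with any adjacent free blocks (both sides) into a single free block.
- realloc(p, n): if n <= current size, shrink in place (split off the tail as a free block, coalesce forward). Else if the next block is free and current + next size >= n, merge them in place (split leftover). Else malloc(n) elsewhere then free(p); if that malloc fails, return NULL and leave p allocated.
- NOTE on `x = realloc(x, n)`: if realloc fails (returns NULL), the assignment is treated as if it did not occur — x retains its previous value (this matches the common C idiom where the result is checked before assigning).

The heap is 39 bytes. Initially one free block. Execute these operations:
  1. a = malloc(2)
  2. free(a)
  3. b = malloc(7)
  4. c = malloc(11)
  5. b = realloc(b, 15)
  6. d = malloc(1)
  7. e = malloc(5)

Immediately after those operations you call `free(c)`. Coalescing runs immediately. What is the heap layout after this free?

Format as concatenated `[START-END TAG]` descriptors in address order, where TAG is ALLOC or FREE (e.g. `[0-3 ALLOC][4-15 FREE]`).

Answer: [0-0 ALLOC][1-5 ALLOC][6-17 FREE][18-32 ALLOC][33-38 FREE]

Derivation:
Op 1: a = malloc(2) -> a = 0; heap: [0-1 ALLOC][2-38 FREE]
Op 2: free(a) -> (freed a); heap: [0-38 FREE]
Op 3: b = malloc(7) -> b = 0; heap: [0-6 ALLOC][7-38 FREE]
Op 4: c = malloc(11) -> c = 7; heap: [0-6 ALLOC][7-17 ALLOC][18-38 FREE]
Op 5: b = realloc(b, 15) -> b = 18; heap: [0-6 FREE][7-17 ALLOC][18-32 ALLOC][33-38 FREE]
Op 6: d = malloc(1) -> d = 0; heap: [0-0 ALLOC][1-6 FREE][7-17 ALLOC][18-32 ALLOC][33-38 FREE]
Op 7: e = malloc(5) -> e = 1; heap: [0-0 ALLOC][1-5 ALLOC][6-6 FREE][7-17 ALLOC][18-32 ALLOC][33-38 FREE]
free(c): c = 7 -> block [7-17 ALLOC]; mark free, coalesce with adjacent free neighbors -> [0-0 ALLOC][1-5 ALLOC][6-17 FREE][18-32 ALLOC][33-38 FREE]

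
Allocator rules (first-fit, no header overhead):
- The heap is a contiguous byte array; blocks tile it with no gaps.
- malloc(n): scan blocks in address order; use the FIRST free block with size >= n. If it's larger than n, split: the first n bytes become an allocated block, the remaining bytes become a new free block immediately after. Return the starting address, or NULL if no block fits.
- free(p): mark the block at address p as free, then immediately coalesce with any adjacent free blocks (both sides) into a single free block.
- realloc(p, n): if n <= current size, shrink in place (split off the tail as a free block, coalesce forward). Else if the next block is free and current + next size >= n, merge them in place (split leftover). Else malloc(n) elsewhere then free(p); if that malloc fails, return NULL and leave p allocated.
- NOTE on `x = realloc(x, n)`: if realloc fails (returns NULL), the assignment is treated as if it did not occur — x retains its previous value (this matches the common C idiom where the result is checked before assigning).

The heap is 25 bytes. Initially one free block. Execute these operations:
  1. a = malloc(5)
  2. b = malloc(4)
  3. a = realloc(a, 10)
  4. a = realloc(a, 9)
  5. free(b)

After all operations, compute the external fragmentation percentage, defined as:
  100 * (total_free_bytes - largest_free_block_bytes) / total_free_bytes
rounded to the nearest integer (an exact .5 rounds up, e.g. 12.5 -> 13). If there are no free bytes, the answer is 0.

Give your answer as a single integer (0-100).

Answer: 44

Derivation:
Op 1: a = malloc(5) -> a = 0; heap: [0-4 ALLOC][5-24 FREE]
Op 2: b = malloc(4) -> b = 5; heap: [0-4 ALLOC][5-8 ALLOC][9-24 FREE]
Op 3: a = realloc(a, 10) -> a = 9; heap: [0-4 FREE][5-8 ALLOC][9-18 ALLOC][19-24 FREE]
Op 4: a = realloc(a, 9) -> a = 9; heap: [0-4 FREE][5-8 ALLOC][9-17 ALLOC][18-24 FREE]
Op 5: free(b) -> (freed b); heap: [0-8 FREE][9-17 ALLOC][18-24 FREE]
Free blocks: [9 7] total_free=16 largest=9 -> 100*(16-9)/16 = 700/16 = 43.75 -> rounds to 44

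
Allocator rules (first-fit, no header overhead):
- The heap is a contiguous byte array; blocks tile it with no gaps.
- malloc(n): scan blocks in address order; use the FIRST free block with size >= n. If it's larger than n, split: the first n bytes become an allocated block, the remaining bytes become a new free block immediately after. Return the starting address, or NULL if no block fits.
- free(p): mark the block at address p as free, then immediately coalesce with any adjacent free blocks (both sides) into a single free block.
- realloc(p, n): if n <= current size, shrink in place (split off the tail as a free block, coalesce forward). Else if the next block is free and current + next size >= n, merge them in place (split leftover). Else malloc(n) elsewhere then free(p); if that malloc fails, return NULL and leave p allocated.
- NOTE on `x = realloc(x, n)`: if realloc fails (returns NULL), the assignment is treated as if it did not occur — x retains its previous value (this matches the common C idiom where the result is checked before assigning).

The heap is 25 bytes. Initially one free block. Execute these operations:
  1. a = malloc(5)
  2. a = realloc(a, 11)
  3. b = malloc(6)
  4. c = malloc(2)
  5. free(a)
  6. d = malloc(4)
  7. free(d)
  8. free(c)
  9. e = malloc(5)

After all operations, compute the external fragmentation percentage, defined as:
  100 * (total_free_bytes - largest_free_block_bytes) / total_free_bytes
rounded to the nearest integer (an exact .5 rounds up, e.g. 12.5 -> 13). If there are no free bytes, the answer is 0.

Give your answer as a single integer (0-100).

Answer: 43

Derivation:
Op 1: a = malloc(5) -> a = 0; heap: [0-4 ALLOC][5-24 FREE]
Op 2: a = realloc(a, 11) -> a = 0; heap: [0-10 ALLOC][11-24 FREE]
Op 3: b = malloc(6) -> b = 11; heap: [0-10 ALLOC][11-16 ALLOC][17-24 FREE]
Op 4: c = malloc(2) -> c = 17; heap: [0-10 ALLOC][11-16 ALLOC][17-18 ALLOC][19-24 FREE]
Op 5: free(a) -> (freed a); heap: [0-10 FREE][11-16 ALLOC][17-18 ALLOC][19-24 FREE]
Op 6: d = malloc(4) -> d = 0; heap: [0-3 ALLOC][4-10 FREE][11-16 ALLOC][17-18 ALLOC][19-24 FREE]
Op 7: free(d) -> (freed d); heap: [0-10 FREE][11-16 ALLOC][17-18 ALLOC][19-24 FREE]
Op 8: free(c) -> (freed c); heap: [0-10 FREE][11-16 ALLOC][17-24 FREE]
Op 9: e = malloc(5) -> e = 0; heap: [0-4 ALLOC][5-10 FREE][11-16 ALLOC][17-24 FREE]
Free blocks: [6 8] total_free=14 largest=8 -> 100*(14-8)/14 = 600/14 ≈ 42.857 -> rounds to 43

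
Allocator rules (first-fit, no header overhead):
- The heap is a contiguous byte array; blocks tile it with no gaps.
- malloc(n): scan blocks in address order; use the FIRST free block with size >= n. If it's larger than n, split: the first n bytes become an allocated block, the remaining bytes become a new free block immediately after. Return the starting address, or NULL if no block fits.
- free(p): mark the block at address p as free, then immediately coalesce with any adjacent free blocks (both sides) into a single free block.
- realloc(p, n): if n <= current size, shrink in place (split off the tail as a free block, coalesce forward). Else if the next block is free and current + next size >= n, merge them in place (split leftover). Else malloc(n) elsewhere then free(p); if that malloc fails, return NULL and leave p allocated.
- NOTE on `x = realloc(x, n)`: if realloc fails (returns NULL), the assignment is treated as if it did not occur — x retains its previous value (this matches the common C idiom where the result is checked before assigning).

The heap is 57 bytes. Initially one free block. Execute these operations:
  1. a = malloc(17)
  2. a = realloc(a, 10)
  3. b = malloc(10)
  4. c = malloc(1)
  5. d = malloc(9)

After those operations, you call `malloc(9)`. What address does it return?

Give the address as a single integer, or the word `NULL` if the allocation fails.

Op 1: a = malloc(17) -> a = 0; heap: [0-16 ALLOC][17-56 FREE]
Op 2: a = realloc(a, 10) -> a = 0; heap: [0-9 ALLOC][10-56 FREE]
Op 3: b = malloc(10) -> b = 10; heap: [0-9 ALLOC][10-19 ALLOC][20-56 FREE]
Op 4: c = malloc(1) -> c = 20; heap: [0-9 ALLOC][10-19 ALLOC][20-20 ALLOC][21-56 FREE]
Op 5: d = malloc(9) -> d = 21; heap: [0-9 ALLOC][10-19 ALLOC][20-20 ALLOC][21-29 ALLOC][30-56 FREE]
malloc(9): first-fit scan over [0-9 ALLOC][10-19 ALLOC][20-20 ALLOC][21-29 ALLOC][30-56 FREE] -> 30

Answer: 30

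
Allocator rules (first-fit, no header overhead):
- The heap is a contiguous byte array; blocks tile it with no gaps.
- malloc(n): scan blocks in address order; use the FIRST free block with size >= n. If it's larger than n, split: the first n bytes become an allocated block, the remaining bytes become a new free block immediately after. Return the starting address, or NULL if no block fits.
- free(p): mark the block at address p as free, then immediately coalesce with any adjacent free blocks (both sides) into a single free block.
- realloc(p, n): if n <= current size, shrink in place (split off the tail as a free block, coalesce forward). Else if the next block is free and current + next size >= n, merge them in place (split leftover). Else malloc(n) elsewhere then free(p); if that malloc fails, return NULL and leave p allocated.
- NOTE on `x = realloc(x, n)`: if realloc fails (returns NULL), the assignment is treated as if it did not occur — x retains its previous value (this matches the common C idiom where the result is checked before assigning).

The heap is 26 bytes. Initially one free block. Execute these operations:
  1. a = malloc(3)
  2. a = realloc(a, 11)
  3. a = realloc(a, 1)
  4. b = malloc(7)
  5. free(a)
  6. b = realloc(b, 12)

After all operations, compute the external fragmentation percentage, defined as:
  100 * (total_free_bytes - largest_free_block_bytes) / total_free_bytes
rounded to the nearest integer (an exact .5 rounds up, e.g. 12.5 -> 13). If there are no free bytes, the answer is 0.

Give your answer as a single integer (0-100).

Op 1: a = malloc(3) -> a = 0; heap: [0-2 ALLOC][3-25 FREE]
Op 2: a = realloc(a, 11) -> a = 0; heap: [0-10 ALLOC][11-25 FREE]
Op 3: a = realloc(a, 1) -> a = 0; heap: [0-0 ALLOC][1-25 FREE]
Op 4: b = malloc(7) -> b = 1; heap: [0-0 ALLOC][1-7 ALLOC][8-25 FREE]
Op 5: free(a) -> (freed a); heap: [0-0 FREE][1-7 ALLOC][8-25 FREE]
Op 6: b = realloc(b, 12) -> b = 1; heap: [0-0 FREE][1-12 ALLOC][13-25 FREE]
Free blocks: [1 13] total_free=14 largest=13 -> 100*(14-13)/14 = 100/14 ≈ 7.143 -> rounds to 7

Answer: 7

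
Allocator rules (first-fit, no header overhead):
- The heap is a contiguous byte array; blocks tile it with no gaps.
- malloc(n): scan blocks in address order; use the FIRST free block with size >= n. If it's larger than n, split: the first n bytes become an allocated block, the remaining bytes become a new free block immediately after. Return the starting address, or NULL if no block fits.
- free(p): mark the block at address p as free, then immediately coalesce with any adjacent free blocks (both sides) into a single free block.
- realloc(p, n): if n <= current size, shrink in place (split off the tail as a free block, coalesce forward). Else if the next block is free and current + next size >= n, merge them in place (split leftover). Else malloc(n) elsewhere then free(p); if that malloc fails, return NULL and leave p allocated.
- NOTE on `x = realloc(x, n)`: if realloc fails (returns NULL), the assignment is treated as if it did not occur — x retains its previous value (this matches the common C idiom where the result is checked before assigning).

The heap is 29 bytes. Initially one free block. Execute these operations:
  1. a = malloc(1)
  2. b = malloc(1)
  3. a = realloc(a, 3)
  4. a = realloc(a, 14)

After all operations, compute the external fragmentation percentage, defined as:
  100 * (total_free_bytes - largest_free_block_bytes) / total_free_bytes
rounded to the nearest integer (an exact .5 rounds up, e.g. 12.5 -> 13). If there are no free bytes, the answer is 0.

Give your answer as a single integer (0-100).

Answer: 7

Derivation:
Op 1: a = malloc(1) -> a = 0; heap: [0-0 ALLOC][1-28 FREE]
Op 2: b = malloc(1) -> b = 1; heap: [0-0 ALLOC][1-1 ALLOC][2-28 FREE]
Op 3: a = realloc(a, 3) -> a = 2; heap: [0-0 FREE][1-1 ALLOC][2-4 ALLOC][5-28 FREE]
Op 4: a = realloc(a, 14) -> a = 2; heap: [0-0 FREE][1-1 ALLOC][2-15 ALLOC][16-28 FREE]
Free blocks: [1 13] total_free=14 largest=13 -> 100*(14-13)/14 = 100/14 ≈ 7.143 -> rounds to 7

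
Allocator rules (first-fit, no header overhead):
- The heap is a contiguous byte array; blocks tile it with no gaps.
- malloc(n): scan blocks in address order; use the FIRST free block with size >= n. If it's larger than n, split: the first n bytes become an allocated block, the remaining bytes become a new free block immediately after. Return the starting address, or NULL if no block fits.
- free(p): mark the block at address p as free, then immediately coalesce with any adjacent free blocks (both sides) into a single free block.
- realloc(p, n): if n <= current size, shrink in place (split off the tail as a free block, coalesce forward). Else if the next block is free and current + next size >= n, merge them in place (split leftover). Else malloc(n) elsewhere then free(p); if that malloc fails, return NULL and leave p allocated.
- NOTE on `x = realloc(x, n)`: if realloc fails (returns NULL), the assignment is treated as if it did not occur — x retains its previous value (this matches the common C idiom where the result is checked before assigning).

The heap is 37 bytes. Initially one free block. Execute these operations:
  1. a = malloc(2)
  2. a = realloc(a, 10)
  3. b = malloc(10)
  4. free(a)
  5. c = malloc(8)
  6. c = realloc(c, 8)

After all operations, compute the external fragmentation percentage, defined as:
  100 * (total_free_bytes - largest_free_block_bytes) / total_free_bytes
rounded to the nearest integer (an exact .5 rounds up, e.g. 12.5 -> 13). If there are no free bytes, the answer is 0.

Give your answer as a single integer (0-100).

Answer: 11

Derivation:
Op 1: a = malloc(2) -> a = 0; heap: [0-1 ALLOC][2-36 FREE]
Op 2: a = realloc(a, 10) -> a = 0; heap: [0-9 ALLOC][10-36 FREE]
Op 3: b = malloc(10) -> b = 10; heap: [0-9 ALLOC][10-19 ALLOC][20-36 FREE]
Op 4: free(a) -> (freed a); heap: [0-9 FREE][10-19 ALLOC][20-36 FREE]
Op 5: c = malloc(8) -> c = 0; heap: [0-7 ALLOC][8-9 FREE][10-19 ALLOC][20-36 FREE]
Op 6: c = realloc(c, 8) -> c = 0; heap: [0-7 ALLOC][8-9 FREE][10-19 ALLOC][20-36 FREE]
Free blocks: [2 17] total_free=19 largest=17 -> 100*(19-17)/19 = 200/19 ≈ 10.526 -> rounds to 11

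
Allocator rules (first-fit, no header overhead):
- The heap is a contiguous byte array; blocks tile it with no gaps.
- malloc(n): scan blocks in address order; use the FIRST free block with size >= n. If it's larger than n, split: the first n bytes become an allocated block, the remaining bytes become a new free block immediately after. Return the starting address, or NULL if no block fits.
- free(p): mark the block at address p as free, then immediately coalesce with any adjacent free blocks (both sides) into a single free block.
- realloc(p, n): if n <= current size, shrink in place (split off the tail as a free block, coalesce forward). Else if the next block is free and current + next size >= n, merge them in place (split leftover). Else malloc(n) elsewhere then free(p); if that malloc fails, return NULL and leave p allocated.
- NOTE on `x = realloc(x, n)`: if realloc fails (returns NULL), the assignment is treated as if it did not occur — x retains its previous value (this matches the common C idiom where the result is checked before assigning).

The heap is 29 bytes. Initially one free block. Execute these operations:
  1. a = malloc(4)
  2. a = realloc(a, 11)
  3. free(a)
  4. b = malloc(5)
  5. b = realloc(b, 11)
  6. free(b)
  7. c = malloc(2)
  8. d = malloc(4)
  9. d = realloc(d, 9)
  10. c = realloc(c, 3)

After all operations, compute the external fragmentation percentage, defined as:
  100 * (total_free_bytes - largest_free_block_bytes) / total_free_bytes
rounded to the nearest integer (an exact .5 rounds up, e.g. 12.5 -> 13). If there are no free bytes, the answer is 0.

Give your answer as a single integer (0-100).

Answer: 12

Derivation:
Op 1: a = malloc(4) -> a = 0; heap: [0-3 ALLOC][4-28 FREE]
Op 2: a = realloc(a, 11) -> a = 0; heap: [0-10 ALLOC][11-28 FREE]
Op 3: free(a) -> (freed a); heap: [0-28 FREE]
Op 4: b = malloc(5) -> b = 0; heap: [0-4 ALLOC][5-28 FREE]
Op 5: b = realloc(b, 11) -> b = 0; heap: [0-10 ALLOC][11-28 FREE]
Op 6: free(b) -> (freed b); heap: [0-28 FREE]
Op 7: c = malloc(2) -> c = 0; heap: [0-1 ALLOC][2-28 FREE]
Op 8: d = malloc(4) -> d = 2; heap: [0-1 ALLOC][2-5 ALLOC][6-28 FREE]
Op 9: d = realloc(d, 9) -> d = 2; heap: [0-1 ALLOC][2-10 ALLOC][11-28 FREE]
Op 10: c = realloc(c, 3) -> c = 11; heap: [0-1 FREE][2-10 ALLOC][11-13 ALLOC][14-28 FREE]
Free blocks: [2 15] total_free=17 largest=15 -> 100*(17-15)/17 = 200/17 ≈ 11.765 -> rounds to 12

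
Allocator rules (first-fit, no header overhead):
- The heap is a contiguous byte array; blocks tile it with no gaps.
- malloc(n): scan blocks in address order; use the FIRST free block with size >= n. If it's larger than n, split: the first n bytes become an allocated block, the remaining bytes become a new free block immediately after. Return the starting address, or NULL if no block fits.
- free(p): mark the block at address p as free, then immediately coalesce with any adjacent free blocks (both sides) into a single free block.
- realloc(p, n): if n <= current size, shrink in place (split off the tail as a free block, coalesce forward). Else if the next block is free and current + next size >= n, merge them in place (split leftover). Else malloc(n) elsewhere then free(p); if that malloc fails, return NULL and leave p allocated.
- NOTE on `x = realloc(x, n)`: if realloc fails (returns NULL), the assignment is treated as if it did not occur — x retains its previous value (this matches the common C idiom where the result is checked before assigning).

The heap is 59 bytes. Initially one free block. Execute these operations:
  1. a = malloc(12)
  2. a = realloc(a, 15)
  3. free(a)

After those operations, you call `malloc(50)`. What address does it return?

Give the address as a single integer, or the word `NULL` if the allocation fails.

Op 1: a = malloc(12) -> a = 0; heap: [0-11 ALLOC][12-58 FREE]
Op 2: a = realloc(a, 15) -> a = 0; heap: [0-14 ALLOC][15-58 FREE]
Op 3: free(a) -> (freed a); heap: [0-58 FREE]
malloc(50): first-fit scan over [0-58 FREE] -> 0

Answer: 0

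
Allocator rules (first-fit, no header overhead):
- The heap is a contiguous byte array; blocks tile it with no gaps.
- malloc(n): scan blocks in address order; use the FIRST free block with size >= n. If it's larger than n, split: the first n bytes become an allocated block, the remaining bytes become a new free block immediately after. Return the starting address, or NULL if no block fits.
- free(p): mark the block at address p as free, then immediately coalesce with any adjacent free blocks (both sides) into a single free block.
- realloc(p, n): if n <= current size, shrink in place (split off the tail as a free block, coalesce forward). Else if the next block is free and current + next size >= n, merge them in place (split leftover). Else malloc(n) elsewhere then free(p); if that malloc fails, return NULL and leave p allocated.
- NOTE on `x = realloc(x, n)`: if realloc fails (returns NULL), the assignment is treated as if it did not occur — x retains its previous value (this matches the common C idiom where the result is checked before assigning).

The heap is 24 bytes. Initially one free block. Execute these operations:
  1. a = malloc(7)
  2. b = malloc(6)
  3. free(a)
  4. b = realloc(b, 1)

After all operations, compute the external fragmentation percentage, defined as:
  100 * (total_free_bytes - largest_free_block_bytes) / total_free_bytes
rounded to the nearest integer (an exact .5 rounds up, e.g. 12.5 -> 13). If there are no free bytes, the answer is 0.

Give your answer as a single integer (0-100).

Answer: 30

Derivation:
Op 1: a = malloc(7) -> a = 0; heap: [0-6 ALLOC][7-23 FREE]
Op 2: b = malloc(6) -> b = 7; heap: [0-6 ALLOC][7-12 ALLOC][13-23 FREE]
Op 3: free(a) -> (freed a); heap: [0-6 FREE][7-12 ALLOC][13-23 FREE]
Op 4: b = realloc(b, 1) -> b = 7; heap: [0-6 FREE][7-7 ALLOC][8-23 FREE]
Free blocks: [7 16] total_free=23 largest=16 -> 100*(23-16)/23 = 700/23 ≈ 30.435 -> rounds to 30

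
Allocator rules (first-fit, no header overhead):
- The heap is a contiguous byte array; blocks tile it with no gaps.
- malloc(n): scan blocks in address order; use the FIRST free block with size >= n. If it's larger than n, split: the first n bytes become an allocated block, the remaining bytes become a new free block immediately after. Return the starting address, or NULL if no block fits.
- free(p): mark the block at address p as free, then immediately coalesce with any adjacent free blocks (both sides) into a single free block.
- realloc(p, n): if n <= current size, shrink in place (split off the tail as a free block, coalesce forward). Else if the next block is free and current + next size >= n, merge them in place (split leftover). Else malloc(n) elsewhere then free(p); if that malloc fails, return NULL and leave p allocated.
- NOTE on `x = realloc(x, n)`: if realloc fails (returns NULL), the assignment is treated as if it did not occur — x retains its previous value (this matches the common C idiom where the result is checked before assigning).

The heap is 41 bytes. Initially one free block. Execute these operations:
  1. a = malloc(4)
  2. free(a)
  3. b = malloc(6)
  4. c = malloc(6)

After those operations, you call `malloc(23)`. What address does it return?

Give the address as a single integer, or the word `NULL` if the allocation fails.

Op 1: a = malloc(4) -> a = 0; heap: [0-3 ALLOC][4-40 FREE]
Op 2: free(a) -> (freed a); heap: [0-40 FREE]
Op 3: b = malloc(6) -> b = 0; heap: [0-5 ALLOC][6-40 FREE]
Op 4: c = malloc(6) -> c = 6; heap: [0-5 ALLOC][6-11 ALLOC][12-40 FREE]
malloc(23): first-fit scan over [0-5 ALLOC][6-11 ALLOC][12-40 FREE] -> 12

Answer: 12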